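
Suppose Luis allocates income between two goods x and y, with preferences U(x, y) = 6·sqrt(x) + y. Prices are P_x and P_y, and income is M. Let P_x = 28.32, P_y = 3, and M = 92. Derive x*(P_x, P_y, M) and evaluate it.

MU_x = 3/√x, MU_y = 1. Tangency: 3/√x = P_x/P_y.
Thus x* = (3·P_y/P_x)² — independent of M — with the rest of income spent on y.
Plugging in: x* = (3·3/28.32)² = 0.101.

x* = 0.101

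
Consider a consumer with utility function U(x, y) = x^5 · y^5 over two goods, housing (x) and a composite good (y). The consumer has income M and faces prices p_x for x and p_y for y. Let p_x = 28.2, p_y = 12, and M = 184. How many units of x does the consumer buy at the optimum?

x* = 3.2624

MU_x/MU_y = (5·y)/(5·x); tangency sets this equal to p_x/p_y.
Rearranging, p_y·y = p_x·x. Substituting into the budget gives p_x·x·(1 + 1) = M.
Demand: x*(p_x,p_y,M) = 0.5·M/p_x and y* = 0.5·M/p_y.
At p_x=28.2, p_y=12, M=184: x* = 0.5·184/28.2 = 3.2624.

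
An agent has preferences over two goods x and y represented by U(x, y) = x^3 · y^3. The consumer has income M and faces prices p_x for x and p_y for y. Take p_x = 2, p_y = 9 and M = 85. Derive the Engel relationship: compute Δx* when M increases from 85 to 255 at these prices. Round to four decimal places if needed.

MU_x/MU_y = (3·y)/(3·x); tangency sets this equal to p_x/p_y.
So 3·p_y·y = 3·p_x·x; combined with the budget, a share 0.5 of income goes to x.
Demand: x*(p_x,p_y,M) = 0.5·M/p_x and y* = 0.5·M/p_y.
At p_x=2, p_y=9, M=85: x* = 0.5·85/2 = 21.25.
At M' = 255: x* = 63.75. Change: 63.75 − 21.25 = 42.5.

Δx* = 42.5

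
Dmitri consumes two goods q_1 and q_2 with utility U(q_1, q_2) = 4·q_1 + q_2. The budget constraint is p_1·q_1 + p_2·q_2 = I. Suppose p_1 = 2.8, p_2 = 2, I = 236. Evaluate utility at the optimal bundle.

Linear utility — the consumer picks whichever good has higher MU/price: 4/2.8 = 1.4286 vs 1/2 = 0.5.
q_1 gives more utility per dollar, so spend all income on q_1: q_1* = I/p_1, q_2* = 0.
Numerically: q_1* = 84.2857, q_2* = 0.
Utility at the optimum: U(84.2857, 0) = 337.1429.

V = 337.1429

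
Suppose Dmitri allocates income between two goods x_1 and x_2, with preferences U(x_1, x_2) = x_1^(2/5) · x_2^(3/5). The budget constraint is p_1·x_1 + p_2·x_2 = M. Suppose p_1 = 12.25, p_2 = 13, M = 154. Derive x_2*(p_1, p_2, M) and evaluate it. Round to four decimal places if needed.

The MRS is (2/3)·x_2/x_1. Set MRS = p_1/p_2.
So 0.4·p_2·x_2 = 0.6·p_1·x_1; combined with the budget, a share 0.4 of income goes to x_1.
Demand: x_1*(p_1,p_2,M) = 0.4·M/p_1 and x_2* = 0.6·M/p_2.
At p_1=12.25, p_2=13, M=154: x_2* = 0.6·154/13 = 7.1077.

x_2* = 7.1077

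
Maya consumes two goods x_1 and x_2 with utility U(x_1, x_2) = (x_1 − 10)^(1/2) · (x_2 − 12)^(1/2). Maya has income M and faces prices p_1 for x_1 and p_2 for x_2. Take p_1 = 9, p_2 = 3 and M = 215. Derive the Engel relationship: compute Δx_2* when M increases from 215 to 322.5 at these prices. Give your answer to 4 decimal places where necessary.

Let x_1' = x_1−10, x_2' = x_2−12. MRS = x_2'/x_1' = p_1/p_2.
Substituting into the budget: x_1* = 10 + 0.5·(M − 10·p_1 − 12·p_2)/p_1, and x_2* = 12 + 0.5·(…)/p_2.
Discretionary income = 215 − 10·9 − 12·3 = 89; x_2* = 12 + 0.5·89/3 = 26.8333.
At M' = 322.5: x_2* = 44.75. Change: 44.75 − 26.8333 = 17.9167.

Δx_2* = 17.9167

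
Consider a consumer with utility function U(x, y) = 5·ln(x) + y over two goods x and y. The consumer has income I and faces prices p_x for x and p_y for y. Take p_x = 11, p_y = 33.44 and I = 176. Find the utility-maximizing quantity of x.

x* = 15.2

So x*(p_x,p_y) = 5·p_y/p_x, independent of income; and y* = (I − 5·p_y)/p_y.
At the given prices: x* = 5·33.44/11 = 15.2.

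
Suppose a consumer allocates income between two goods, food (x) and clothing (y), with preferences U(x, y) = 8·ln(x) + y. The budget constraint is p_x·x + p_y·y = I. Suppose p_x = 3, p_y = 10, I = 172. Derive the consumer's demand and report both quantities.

MU_x = 8/x, MU_y = 1. Tangency: 8/x = p_x/p_y.
So x*(p_x,p_y) = 8·p_y/p_x, independent of income; and y* = (I − 8·p_y)/p_y.
At the given prices: x* = 8·10/3 = 26.6667, and y* = 9.2.

x* = 26.6667, y* = 9.2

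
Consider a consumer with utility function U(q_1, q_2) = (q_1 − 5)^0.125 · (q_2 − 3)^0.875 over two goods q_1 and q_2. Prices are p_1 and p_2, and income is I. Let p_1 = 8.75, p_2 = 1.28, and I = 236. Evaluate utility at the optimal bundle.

V = 79.4173

Let q_1' = q_1−5, q_2' = q_2−3. MRS = (1/7)·q_2'/q_1' = p_1/p_2.
Substituting into the budget: q_1* = 5 + 0.125·(I − 5·p_1 − 3·p_2)/p_1, and q_2* = 3 + 0.875·(…)/p_2.
Discretionary income = 236 − 5·8.75 − 3·1.28 = 188.41; q_1* = 5 + 0.125·188.41/8.75 = 7.6916; q_2* = 3 + 0.875·188.41/1.28 = 131.7959.
Utility at the optimum: U(7.6916, 131.7959) = 79.4173.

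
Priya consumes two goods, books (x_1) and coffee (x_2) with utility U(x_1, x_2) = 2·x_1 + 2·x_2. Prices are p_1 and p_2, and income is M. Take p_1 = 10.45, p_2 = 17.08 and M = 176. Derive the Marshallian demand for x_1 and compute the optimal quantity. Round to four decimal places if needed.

x_1* = 16.8421

Linear utility — the consumer picks whichever good has higher MU/price: 2/10.45 = 0.1914 vs 2/17.08 = 0.1171.
x_1 gives more utility per dollar, so spend all income on x_1: x_1* = M/p_1, x_2* = 0.
Numerically: x_1* = 16.8421, x_2* = 0.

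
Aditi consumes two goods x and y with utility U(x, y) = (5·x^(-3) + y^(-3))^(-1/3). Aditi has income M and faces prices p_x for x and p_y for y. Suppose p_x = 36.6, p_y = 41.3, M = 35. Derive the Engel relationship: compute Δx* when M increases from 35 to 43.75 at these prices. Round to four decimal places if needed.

MU_x ∝ 5·x^(-4), MU_y ∝ y^(-4), so MRS = 5·(y/x)^(4) = p_x/p_y.
Solve for the ratio: y/x = [(1/5)·p_x/p_y]^(0.25).
Substitute y = (y/x)·x into the budget: x* = M/(p_x + p_y·(y/x)).
Numerically y/x = 0.648844, so x* = 35/(36.6 + 41.3·0.648844) = 0.5521.
At M' = 43.75: x* = 0.6901. Change: 0.6901 − 0.5521 = 0.138.

Δx* = 0.138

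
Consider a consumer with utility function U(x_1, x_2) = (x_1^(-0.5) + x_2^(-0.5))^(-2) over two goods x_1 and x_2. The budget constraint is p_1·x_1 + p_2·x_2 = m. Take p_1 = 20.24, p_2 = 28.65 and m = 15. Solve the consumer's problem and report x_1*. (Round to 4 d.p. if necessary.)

MRS = MU_x_1/MU_x_2 = (x_2/x_1)^(1.5). Set equal to p_1/p_2.
Solve for the ratio: x_2/x_1 = [p_1/p_2]^(2/3).
Substitute x_2 = (x_2/x_1)·x_1 into the budget: x_1* = m/(p_1 + p_2·(x_2/x_1)).
Numerically x_2/x_1 = 0.793214, so x_1* = 15/(20.24 + 28.65·0.793214) = 0.3491.

x_1* = 0.3491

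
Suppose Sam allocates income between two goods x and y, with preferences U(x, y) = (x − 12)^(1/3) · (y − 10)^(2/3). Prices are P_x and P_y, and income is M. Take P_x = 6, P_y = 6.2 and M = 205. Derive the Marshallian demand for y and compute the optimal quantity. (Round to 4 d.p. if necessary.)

y* = 17.6344

MRS = (1/2)·(y−10)/(x−12). Tangency with P_x/P_y gives y−10 = 2·(P_x/P_y)·(x−12).
Substituting into the budget: x* = 12 + 1/3·(M − 12·P_x − 10·P_y)/P_x, and y* = 10 + 2/3·(…)/P_y.
Discretionary income = 205 − 12·6 − 10·6.2 = 71; y* = 10 + 2/3·71/6.2 = 17.6344.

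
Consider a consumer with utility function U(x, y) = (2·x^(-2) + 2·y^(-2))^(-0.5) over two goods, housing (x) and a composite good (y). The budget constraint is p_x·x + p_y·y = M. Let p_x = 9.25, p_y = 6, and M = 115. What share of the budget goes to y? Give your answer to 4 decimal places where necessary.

MRS = MU_x/MU_y = (y/x)^(3). Set equal to p_x/p_y.
Hence y/x = (p_x/p_y)^(1/(3)), i.e. raised to the 1/3 power.
Substitute y = (y/x)·x into the budget: x* = M/(p_x + p_y·(y/x)).
Numerically y/x = 1.155217, so x* = 115/(9.25 + 6·1.155217) = 7.107 and y* = 1.155217·7.107 = 8.2101.
Expenditure on y: 6·8.2101 = 49.2605; share = 0.4284.

share on y = 0.4284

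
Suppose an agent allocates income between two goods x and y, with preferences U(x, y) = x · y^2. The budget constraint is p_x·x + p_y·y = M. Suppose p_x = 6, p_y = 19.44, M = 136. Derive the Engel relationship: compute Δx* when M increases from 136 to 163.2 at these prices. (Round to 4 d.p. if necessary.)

Tangency: MRS = (1/2)·y/x = p_x/p_y.
Rearranging, p_y·y = 2·p_x·x. Substituting into the budget gives p_x·x·(1 + 2) = M.
Demand: x*(p_x,p_y,M) = 1/3·M/p_x and y* = 2/3·M/p_y.
At p_x=6, p_y=19.44, M=136: x* = 1/3·136/6 = 7.5556.
At M' = 163.2: x* = 9.0667. Change: 9.0667 − 7.5556 = 1.5111.

Δx* = 1.5111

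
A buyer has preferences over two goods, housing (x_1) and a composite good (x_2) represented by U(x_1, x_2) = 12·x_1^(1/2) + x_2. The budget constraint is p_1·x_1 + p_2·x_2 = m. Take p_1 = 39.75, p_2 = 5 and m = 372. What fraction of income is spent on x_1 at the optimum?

Utility is quasi-linear in x_2; the FOC for x_1 is 6/√x_1 = p_1/p_2.
Thus x_1* = (6·p_2/p_1)² — independent of m — with the rest of income spent on x_2.
Plugging in: x_1* = (6·5/39.75)² = 0.5696, x_2* = 69.8717.
Expenditure on x_1: 39.75·0.5696 = 22.6415; share = 0.0609.

share on x_1 = 0.0609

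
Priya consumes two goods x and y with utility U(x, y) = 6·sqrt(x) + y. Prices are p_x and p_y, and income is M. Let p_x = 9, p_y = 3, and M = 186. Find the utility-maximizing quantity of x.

Set MRS = p_x/p_y: 3·x^(−1/2) = p_x/p_y.
Solve: √x = 3·p_y/p_x, so x*(p_x,p_y) = (3·p_y/p_x)², and y* = (M − p_x·x*)/p_y.
Plugging in: x* = (3·3/9)² = 1.

x* = 1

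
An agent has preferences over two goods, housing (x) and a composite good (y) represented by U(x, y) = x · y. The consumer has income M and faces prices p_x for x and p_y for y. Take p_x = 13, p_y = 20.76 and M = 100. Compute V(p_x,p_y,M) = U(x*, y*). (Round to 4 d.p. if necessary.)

V = 9.2634

Tangency: MRS = y/x = p_x/p_y.
So p_y·y = p_x·x; combined with the budget, a share 0.5 of income goes to x.
Demand: x*(p_x,p_y,M) = 0.5·M/p_x and y* = 0.5·M/p_y.
At p_x=13, p_y=20.76, M=100: x* = 0.5·100/13 = 3.8462, y* = 2.4085.
Utility at the optimum: U(3.8462, 2.4085) = 9.2634.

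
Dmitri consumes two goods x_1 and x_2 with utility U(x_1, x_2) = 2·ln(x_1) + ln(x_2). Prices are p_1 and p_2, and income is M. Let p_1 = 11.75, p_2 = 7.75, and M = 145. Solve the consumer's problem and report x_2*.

x_2* = 6.2366

Tangency: MRS = 2·x_2/x_1 = p_1/p_2.
So 2·p_2·x_2 = p_1·x_1; combined with the budget, a share 2/3 of income goes to x_1.
Demand: x_1*(p_1,p_2,M) = 2/3·M/p_1 and x_2* = 1/3·M/p_2.
At p_1=11.75, p_2=7.75, M=145: x_2* = 1/3·145/7.75 = 6.2366.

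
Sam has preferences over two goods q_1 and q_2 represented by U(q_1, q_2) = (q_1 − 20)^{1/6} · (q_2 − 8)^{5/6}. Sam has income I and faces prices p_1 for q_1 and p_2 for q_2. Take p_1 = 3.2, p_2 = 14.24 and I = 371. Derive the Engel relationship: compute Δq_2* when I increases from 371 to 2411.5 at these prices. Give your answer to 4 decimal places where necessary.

Δq_2* = 119.4113

Let q_1' = q_1−20, q_2' = q_2−8. MRS = (1/5)·q_2'/q_1' = p_1/p_2.
Substituting into the budget: q_1* = 20 + 1/6·(I − 20·p_1 − 8·p_2)/p_1, and q_2* = 8 + 5/6·(…)/p_2.
Discretionary income = 371 − 20·3.2 − 8·14.24 = 193.08; q_2* = 8 + 5/6·193.08/14.24 = 19.2992.
At I' = 2411.5: q_2* = 138.7104. Change: 138.7104 − 19.2992 = 119.4113.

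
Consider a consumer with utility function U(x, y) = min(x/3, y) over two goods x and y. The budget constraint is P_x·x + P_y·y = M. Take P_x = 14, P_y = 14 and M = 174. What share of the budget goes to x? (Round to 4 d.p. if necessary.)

share on x = 0.75

Leontief preferences: the optimum is at the kink where x/3 = y/1, i.e. y = (1/3)·x.
Budget: P_x·x + P_y·(1/3)·x = M, so (3·P_x + P_y)·x = 3·M.
Demand: x*(P_x,P_y,M) = 3·M/(3·P_x + P_y), y* = M/(3·P_x + P_y).
Here 3·14 + 14 = 56, giving x* = 9.3214 and y* = 3.1071.
Expenditure on x: 14·9.3214 = 130.5; share = 0.75.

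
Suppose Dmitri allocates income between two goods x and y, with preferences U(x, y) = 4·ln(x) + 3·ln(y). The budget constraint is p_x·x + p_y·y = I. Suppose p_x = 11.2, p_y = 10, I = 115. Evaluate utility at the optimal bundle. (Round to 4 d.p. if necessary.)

Demand: x*(p_x,p_y,I) = 4/7·I/p_x and y* = 3/7·I/p_y.
At p_x=11.2, p_y=10, I=115: x* = 4/7·115/11.2 = 5.8673, y* = 4.9286.
Utility at the optimum: U(5.8673, 4.9286) = 11.8628.

V = 11.8628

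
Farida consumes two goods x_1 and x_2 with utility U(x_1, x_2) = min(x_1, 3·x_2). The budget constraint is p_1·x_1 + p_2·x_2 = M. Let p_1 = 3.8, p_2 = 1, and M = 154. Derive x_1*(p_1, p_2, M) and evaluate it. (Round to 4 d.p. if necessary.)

Leontief preferences: the optimum is at the kink where x_1/3 = x_2/1, i.e. x_2 = (1/3)·x_1.
Budget: p_1·x_1 + p_2·(1/3)·x_1 = M, so (3·p_1 + p_2)·x_1 = 3·M.
Demand: x_1*(p_1,p_2,M) = 3·M/(3·p_1 + p_2), x_2* = M/(3·p_1 + p_2).
Here 3·3.8 + 1 = 12.4, giving x_1* = 37.2581.

x_1* = 37.2581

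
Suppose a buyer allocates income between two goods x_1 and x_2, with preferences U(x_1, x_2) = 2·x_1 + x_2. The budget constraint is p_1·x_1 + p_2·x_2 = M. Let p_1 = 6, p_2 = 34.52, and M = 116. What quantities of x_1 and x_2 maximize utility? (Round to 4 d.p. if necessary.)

x_1* = 19.3333, x_2* = 0

Perfect substitutes: compare marginal utility per dollar. 2/p_1 vs 1/p_2 → 0.3333 vs 0.029.
x_1 gives more utility per dollar, so spend all income on x_1: x_1* = M/p_1, x_2* = 0.
Numerically: x_1* = 19.3333, x_2* = 0.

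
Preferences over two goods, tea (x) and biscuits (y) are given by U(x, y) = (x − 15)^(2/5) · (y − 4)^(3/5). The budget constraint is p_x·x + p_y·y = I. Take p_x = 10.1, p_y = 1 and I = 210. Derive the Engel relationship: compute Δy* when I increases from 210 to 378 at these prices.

This is Cobb-Douglas in (x−15, y−4): tangency gives 0.4·p_y·(y−4) = 0.6·p_x·(x−15).
Substituting into the budget: x* = 15 + 0.4·(I − 15·p_x − 4·p_y)/p_x, and y* = 4 + 0.6·(…)/p_y.
Discretionary income = 210 − 15·10.1 − 4·1 = 54.5; y* = 4 + 0.6·54.5/1 = 36.7.
At I' = 378: y* = 137.5. Change: 137.5 − 36.7 = 100.8.

Δy* = 100.8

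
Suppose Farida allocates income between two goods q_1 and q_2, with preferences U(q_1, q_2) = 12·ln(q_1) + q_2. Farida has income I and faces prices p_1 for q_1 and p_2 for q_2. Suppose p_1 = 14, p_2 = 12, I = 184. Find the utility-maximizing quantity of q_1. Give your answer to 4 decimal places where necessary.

Set MRS = p_1/p_2: (12/q_1)/1 = p_1/p_2.
So q_1*(p_1,p_2) = 12·p_2/p_1, independent of income; and q_2* = (I − 12·p_2)/p_2.
At the given prices: q_1* = 12·12/14 = 10.2857.

q_1* = 10.2857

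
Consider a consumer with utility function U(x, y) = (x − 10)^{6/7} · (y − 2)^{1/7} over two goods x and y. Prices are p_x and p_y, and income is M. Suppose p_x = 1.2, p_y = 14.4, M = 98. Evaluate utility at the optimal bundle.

V = 22.1786

MRS = 6·(y−2)/(x−10). Tangency with p_x/p_y gives y−2 = (1/6)·(p_x/p_y)·(x−10).
After buying the subsistence bundle (10, 2), a share 6/7 of the remaining income goes to x: x* = 10 + 6/7·(M − 10p_x − 2p_y)/p_x.
Discretionary income = 98 − 10·1.2 − 2·14.4 = 57.2; x* = 10 + 6/7·57.2/1.2 = 50.8571; y* = 2 + 1/7·57.2/14.4 = 2.5675.
Utility at the optimum: U(50.8571, 2.5675) = 22.1786.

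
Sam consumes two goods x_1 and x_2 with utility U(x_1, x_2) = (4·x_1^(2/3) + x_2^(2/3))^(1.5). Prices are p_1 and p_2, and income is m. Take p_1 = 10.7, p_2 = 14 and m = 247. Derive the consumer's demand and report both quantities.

MRS = MU_x_1/MU_x_2 = 4·(x_2/x_1)^(1/3). Set equal to p_1/p_2.
Hence x_2/x_1 = ((1/4)·p_1/p_2)^(1/(1/3)), i.e. raised to the 3 power.
With the ratio pinned down, the budget gives x_1* = m/(p_1 + p_2·(x_2/x_1)) and x_2* = (x_2/x_1)·x_1*.
Numerically x_2/x_1 = 0.006976, so x_1* = 247/(10.7 + 14·0.006976) = 22.8753 and x_2* = 0.006976·22.8753 = 0.1596.

x_1* = 22.8753, x_2* = 0.1596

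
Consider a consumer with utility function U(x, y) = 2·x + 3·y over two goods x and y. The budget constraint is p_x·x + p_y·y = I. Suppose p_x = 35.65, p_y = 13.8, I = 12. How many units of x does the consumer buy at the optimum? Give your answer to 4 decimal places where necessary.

x* = 0

Linear utility — the consumer picks whichever good has higher MU/price: 2/35.65 = 0.0561 vs 3/13.8 = 0.2174.
y gives more utility per dollar, so spend all income on y: y* = I/p_y, x* = 0.
Numerically: x* = 0, y* = 0.8696.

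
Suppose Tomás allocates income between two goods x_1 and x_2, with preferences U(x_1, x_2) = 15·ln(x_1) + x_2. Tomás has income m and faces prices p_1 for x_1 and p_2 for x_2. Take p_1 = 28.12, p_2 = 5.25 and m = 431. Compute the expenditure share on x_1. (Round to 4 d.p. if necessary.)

Set MRS = p_1/p_2: (15/x_1)/1 = p_1/p_2.
So x_1*(p_1,p_2) = 15·p_2/p_1, independent of income; and x_2* = (m − 15·p_2)/p_2.
At the given prices: x_1* = 15·5.25/28.12 = 2.8005, and x_2* = 67.0952.
Expenditure on x_1: 28.12·2.8005 = 78.75; share = 0.1827.

share on x_1 = 0.1827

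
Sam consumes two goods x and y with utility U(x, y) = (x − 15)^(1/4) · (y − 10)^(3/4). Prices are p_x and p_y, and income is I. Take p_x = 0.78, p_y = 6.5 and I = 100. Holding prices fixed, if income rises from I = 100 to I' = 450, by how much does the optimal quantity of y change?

Δy* = 40.3846

Let x' = x−15, y' = y−10. MRS = (1/3)·y'/x' = p_x/p_y.
After buying the subsistence bundle (15, 10), a share 0.25 of the remaining income goes to x: x* = 15 + 0.25·(I − 15p_x − 10p_y)/p_x.
Discretionary income = 100 − 15·0.78 − 10·6.5 = 23.3; y* = 10 + 0.75·23.3/6.5 = 12.6885.
At I' = 450: y* = 53.0731. Change: 53.0731 − 12.6885 = 40.3846.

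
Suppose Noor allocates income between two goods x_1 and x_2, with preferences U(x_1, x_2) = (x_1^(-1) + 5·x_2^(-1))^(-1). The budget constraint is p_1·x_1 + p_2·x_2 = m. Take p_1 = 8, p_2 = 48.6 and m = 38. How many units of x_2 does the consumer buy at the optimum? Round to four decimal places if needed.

x_2* = 0.6618

MRS = MU_x_1/MU_x_2 = (1/5)·(x_2/x_1)^(2). Set equal to p_1/p_2.
Hence x_2/x_1 = (5·p_1/p_2)^(1/(2)), i.e. raised to the 0.5 power.
With the ratio pinned down, the budget gives x_1* = m/(p_1 + p_2·(x_2/x_1)) and x_2* = (x_2/x_1)·x_1*.
Numerically x_2/x_1 = 0.907218, so x_1* = 38/(8 + 48.6·0.907218) = 0.7295 and x_2* = 0.907218·0.7295 = 0.6618.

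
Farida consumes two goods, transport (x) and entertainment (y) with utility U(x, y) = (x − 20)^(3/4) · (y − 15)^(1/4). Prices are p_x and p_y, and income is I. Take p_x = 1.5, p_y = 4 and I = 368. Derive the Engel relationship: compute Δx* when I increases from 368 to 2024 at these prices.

Δx* = 828

Discretionary income = 368 − 20·1.5 − 15·4 = 278; x* = 20 + 0.75·278/1.5 = 159.
At I' = 2024: x* = 987. Change: 987 − 159 = 828.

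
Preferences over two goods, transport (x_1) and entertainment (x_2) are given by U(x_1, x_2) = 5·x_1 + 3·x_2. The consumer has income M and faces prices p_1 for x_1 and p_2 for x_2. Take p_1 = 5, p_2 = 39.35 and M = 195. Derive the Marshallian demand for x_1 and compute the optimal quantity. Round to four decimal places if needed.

x_1 gives more utility per dollar, so spend all income on x_1: x_1* = M/p_1, x_2* = 0.
Numerically: x_1* = 39, x_2* = 0.

x_1* = 39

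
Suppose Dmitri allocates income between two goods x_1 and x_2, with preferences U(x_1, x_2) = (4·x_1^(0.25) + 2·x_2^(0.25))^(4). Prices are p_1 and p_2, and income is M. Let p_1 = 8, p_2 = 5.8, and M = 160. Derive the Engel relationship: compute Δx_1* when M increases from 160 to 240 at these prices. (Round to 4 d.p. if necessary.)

MU_x_1 ∝ 4·x_1^(-0.75), MU_x_2 ∝ 2·x_2^(-0.75), so MRS = 2·(x_2/x_1)^(0.75) = p_1/p_2.
Solve for the ratio: x_2/x_1 = [(1/2)·p_1/p_2]^(4/3).
With the ratio pinned down, the budget gives x_1* = M/(p_1 + p_2·(x_2/x_1)) and x_2* = (x_2/x_1)·x_1*.
Numerically x_2/x_1 = 0.609316, so x_1* = 160/(8 + 5.8·0.609316) = 13.872.
At M' = 240: x_1* = 20.808. Change: 20.808 − 13.872 = 6.936.

Δx_1* = 6.936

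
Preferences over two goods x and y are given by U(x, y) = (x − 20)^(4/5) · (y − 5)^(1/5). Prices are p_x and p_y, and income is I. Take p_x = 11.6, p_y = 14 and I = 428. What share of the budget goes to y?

Let x' = x−20, y' = y−5. MRS = 4·y'/x' = p_x/p_y.
Substituting into the budget: x* = 20 + 0.8·(I − 20·p_x − 5·p_y)/p_x, and y* = 5 + 0.2·(…)/p_y.
Discretionary income = 428 − 20·11.6 − 5·14 = 126; x* = 20 + 0.8·126/11.6 = 28.6897; y* = 5 + 0.2·126/14 = 6.8.
Expenditure on y: 14·6.8 = 95.2; share = 0.2224.

share on y = 0.2224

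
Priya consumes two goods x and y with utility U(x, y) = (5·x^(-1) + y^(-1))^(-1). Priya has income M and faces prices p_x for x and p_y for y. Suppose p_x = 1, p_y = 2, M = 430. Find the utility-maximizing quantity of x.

x* = 263.4069

MRS = MU_x/MU_y = 5·(y/x)^(2). Set equal to p_x/p_y.
Solve for the ratio: y/x = [(1/5)·p_x/p_y]^(0.5).
With the ratio pinned down, the budget gives x* = M/(p_x + p_y·(y/x)) and y* = (y/x)·x*.
Numerically y/x = 0.316228, so x* = 430/(1 + 2·0.316228) = 263.4069.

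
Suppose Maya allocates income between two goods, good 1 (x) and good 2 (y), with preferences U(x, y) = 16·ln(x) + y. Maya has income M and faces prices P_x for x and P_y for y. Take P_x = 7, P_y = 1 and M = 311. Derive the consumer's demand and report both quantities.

MU_x = 16/x, MU_y = 1. Tangency: 16/x = P_x/P_y.
So x*(P_x,P_y) = 16·P_y/P_x, independent of income; and y* = (M − 16·P_y)/P_y.
At the given prices: x* = 16·1/7 = 2.2857, and y* = 295.

x* = 2.2857, y* = 295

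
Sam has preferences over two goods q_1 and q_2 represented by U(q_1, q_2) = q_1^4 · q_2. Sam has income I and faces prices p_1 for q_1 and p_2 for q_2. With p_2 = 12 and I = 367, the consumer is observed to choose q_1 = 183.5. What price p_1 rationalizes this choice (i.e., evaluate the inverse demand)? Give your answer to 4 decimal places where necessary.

p_1 = 1.6

The MRS is 4·q_2/q_1. Set MRS = p_1/p_2.
So 4·p_2·q_2 = p_1·q_1; combined with the budget, a share 0.8 of income goes to q_1.
Demand: q_1*(p_1,p_2,I) = 0.8·I/p_1 and q_2* = 0.2·I/p_2.
Set q_1* = 183.5 in the demand function and solve for p_1: p_1 = 1.6.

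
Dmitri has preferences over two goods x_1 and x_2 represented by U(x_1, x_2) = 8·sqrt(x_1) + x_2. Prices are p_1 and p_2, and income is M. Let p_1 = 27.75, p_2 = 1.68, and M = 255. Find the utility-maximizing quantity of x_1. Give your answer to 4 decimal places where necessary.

x_1* = 0.0586

Thus x_1* = (4·p_2/p_1)² — independent of M — with the rest of income spent on x_2.
Plugging in: x_1* = (4·1.68/27.75)² = 0.0586.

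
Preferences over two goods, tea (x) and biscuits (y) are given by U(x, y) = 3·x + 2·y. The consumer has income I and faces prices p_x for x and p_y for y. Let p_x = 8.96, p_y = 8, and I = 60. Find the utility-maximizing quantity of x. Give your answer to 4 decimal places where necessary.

x* = 6.6964

Linear utility — the consumer picks whichever good has higher MU/price: 3/8.96 = 0.3348 vs 2/8 = 0.25.
x gives more utility per dollar, so spend all income on x: x* = I/p_x, y* = 0.
Numerically: x* = 6.6964, y* = 0.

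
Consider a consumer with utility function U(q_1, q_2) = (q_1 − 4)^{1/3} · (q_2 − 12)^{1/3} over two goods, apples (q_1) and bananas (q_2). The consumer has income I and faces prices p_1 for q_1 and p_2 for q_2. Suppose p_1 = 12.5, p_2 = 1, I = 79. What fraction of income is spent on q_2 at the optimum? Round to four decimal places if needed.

share on q_2 = 0.2595

This is Cobb-Douglas in (q_1−4, q_2−12): tangency gives 1/3·p_2·(q_2−12) = 1/3·p_1·(q_1−4).
After buying the subsistence bundle (4, 12), a share 0.5 of the remaining income goes to q_1: q_1* = 4 + 0.5·(I − 4p_1 − 12p_2)/p_1.
Discretionary income = 79 − 4·12.5 − 12·1 = 17; q_1* = 4 + 0.5·17/12.5 = 4.68; q_2* = 12 + 0.5·17/1 = 20.5.
Expenditure on q_2: 1·20.5 = 20.5; share = 0.2595.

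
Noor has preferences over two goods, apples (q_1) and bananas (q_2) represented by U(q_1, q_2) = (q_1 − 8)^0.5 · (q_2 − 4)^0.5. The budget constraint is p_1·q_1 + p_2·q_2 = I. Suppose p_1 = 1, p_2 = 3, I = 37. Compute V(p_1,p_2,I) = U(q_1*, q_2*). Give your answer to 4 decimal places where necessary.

V = 4.9075

This is Cobb-Douglas in (q_1−8, q_2−4): tangency gives 0.5·p_2·(q_2−4) = 0.5·p_1·(q_1−8).
After buying the subsistence bundle (8, 4), a share 0.5 of the remaining income goes to q_1: q_1* = 8 + 0.5·(I − 8p_1 − 4p_2)/p_1.
Discretionary income = 37 − 8·1 − 4·3 = 17; q_1* = 8 + 0.5·17/1 = 16.5; q_2* = 4 + 0.5·17/3 = 6.8333.
Utility at the optimum: U(16.5, 6.8333) = 4.9075.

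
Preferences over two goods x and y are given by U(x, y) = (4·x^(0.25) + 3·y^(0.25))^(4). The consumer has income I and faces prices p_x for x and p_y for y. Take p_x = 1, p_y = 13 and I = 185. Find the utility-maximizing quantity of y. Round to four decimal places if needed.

y* = 3.1975

Substitute y = (y/x)·x into the budget: x* = I/(p_x + p_y·(y/x)).
Numerically y/x = 0.022292, so x* = 185/(1 + 13·0.022292) = 143.4329 and y* = 0.022292·143.4329 = 3.1975.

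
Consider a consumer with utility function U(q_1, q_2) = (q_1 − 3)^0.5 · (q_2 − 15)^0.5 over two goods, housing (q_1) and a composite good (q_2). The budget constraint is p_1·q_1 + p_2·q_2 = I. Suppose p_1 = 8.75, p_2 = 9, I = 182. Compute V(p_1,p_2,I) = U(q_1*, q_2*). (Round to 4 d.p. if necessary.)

V = 1.1691

Discretionary income = 182 − 3·8.75 − 15·9 = 20.75; q_1* = 3 + 0.5·20.75/8.75 = 4.1857; q_2* = 15 + 0.5·20.75/9 = 16.1528.
Utility at the optimum: U(4.1857, 16.1528) = 1.1691.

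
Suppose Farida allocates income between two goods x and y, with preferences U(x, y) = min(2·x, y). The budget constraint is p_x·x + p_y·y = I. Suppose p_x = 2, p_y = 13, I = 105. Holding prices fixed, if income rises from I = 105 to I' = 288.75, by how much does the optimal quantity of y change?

Demand: x*(p_x,p_y,I) = I/(p_x + 2·p_y), y* = 2·I/(p_x + 2·p_y).
Here 2 + 2·13 = 28, giving y* = 7.5.
At I' = 288.75: y* = 20.625. Change: 20.625 − 7.5 = 13.125.

Δy* = 13.125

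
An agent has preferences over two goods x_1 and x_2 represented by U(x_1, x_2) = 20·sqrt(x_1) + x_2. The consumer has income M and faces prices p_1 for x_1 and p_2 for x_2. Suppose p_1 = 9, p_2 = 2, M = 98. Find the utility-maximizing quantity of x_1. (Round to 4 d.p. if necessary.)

Set MRS = p_1/p_2: 10·x_1^(−1/2) = p_1/p_2.
Solve: √x_1 = 10·p_2/p_1, so x_1*(p_1,p_2) = (10·p_2/p_1)², and x_2* = (M − p_1·x_1*)/p_2.
Plugging in: x_1* = (10·2/9)² = 4.9383.

x_1* = 4.9383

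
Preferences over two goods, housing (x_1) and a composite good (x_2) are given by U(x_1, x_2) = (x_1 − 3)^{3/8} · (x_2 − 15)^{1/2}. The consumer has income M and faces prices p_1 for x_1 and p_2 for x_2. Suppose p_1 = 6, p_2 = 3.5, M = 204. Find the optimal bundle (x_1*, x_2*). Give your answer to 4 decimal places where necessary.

MRS = (3/4)·(x_2−15)/(x_1−3). Tangency with p_1/p_2 gives x_2−15 = (4/3)·(p_1/p_2)·(x_1−3).
After buying the subsistence bundle (3, 15), a share 3/7 of the remaining income goes to x_1: x_1* = 3 + 3/7·(M − 3p_1 − 15p_2)/p_1.
Discretionary income = 204 − 3·6 − 15·3.5 = 133.5; x_1* = 3 + 3/7·133.5/6 = 12.5357; x_2* = 15 + 4/7·133.5/3.5 = 36.7959.

x_1* = 12.5357, x_2* = 36.7959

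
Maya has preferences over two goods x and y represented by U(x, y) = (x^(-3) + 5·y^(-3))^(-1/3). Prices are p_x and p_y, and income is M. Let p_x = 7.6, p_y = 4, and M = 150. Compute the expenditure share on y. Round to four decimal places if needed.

MU_x ∝ x^(-4), MU_y ∝ 5·y^(-4), so MRS = (1/5)·(y/x)^(4) = p_x/p_y.
Solve for the ratio: y/x = [5·p_x/p_y]^(0.25).
With the ratio pinned down, the budget gives x* = M/(p_x + p_y·(y/x)) and y* = (y/x)·x*.
Numerically y/x = 1.755622, so x* = 150/(7.6 + 4·1.755622) = 10.2582 and y* = 1.755622·10.2582 = 18.0095.
Expenditure on y: 4·18.0095 = 72.0379; share = 0.4803.

share on y = 0.4803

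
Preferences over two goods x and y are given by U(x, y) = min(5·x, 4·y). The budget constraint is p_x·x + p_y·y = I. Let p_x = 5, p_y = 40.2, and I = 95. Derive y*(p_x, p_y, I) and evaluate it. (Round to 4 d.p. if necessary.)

y* = 2.1493

Here 4·5 + 5·40.2 = 221, giving y* = 2.1493.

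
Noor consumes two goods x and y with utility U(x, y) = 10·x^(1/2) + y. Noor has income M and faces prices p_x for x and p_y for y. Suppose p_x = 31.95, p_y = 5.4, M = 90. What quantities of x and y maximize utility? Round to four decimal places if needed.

Plugging in: x* = (5·5.4/31.95)² = 0.7141, y* = 12.4413.

x* = 0.7141, y* = 12.4413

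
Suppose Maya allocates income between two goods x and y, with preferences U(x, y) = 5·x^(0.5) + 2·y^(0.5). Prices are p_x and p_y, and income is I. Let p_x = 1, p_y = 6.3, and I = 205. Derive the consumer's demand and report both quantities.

x* = 199.9226, y* = 0.8059

MRS = MU_x/MU_y = (5/2)·(y/x)^(0.5). Set equal to p_x/p_y.
Solve for the ratio: y/x = [(2/5)·p_x/p_y]^(2).
With the ratio pinned down, the budget gives x* = I/(p_x + p_y·(y/x)) and y* = (y/x)·x*.
Numerically y/x = 0.004031, so x* = 205/(1 + 6.3·0.004031) = 199.9226 and y* = 0.004031·199.9226 = 0.8059.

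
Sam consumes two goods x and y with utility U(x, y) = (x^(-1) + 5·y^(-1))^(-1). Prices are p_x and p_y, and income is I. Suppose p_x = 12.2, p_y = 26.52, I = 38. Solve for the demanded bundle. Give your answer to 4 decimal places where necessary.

x* = 0.7249, y* = 1.0994

From the CES first-order condition, (1/5)·(y/x)^(2) = p_x/p_y.
Hence y/x = (5·p_x/p_y)^(1/(2)), i.e. raised to the 0.5 power.
With the ratio pinned down, the budget gives x* = I/(p_x + p_y·(y/x)) and y* = (y/x)·x*.
Numerically y/x = 1.516625, so x* = 38/(12.2 + 26.52·1.516625) = 0.7249 and y* = 1.516625·0.7249 = 1.0994.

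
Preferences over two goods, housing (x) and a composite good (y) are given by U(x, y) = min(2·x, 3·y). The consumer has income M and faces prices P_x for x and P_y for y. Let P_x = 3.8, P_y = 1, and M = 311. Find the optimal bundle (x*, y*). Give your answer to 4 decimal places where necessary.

x* = 69.6269, y* = 46.4179

With perfect complements, no substitution: consume in ratio x:y = 3:2.
Budget: P_x·x + P_y·(2/3)·x = M, so (3·P_x + 2·P_y)·x = 3·M.
Demand: x*(P_x,P_y,M) = 3·M/(3·P_x + 2·P_y), y* = 2·M/(3·P_x + 2·P_y).
Here 3·3.8 + 2·1 = 13.4, giving x* = 69.6269 and y* = 46.4179.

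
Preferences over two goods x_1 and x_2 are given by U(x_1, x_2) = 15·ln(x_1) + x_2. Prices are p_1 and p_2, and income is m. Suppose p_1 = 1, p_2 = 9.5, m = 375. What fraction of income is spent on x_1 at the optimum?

share on x_1 = 0.38

MU_x_1 = 15/x_1, MU_x_2 = 1. Tangency: 15/x_1 = p_1/p_2.
So x_1*(p_1,p_2) = 15·p_2/p_1, independent of income; and x_2* = (m − 15·p_2)/p_2.
At the given prices: x_1* = 15·9.5/1 = 142.5, and x_2* = 24.4737.
Expenditure on x_1: 1·142.5 = 142.5; share = 0.38.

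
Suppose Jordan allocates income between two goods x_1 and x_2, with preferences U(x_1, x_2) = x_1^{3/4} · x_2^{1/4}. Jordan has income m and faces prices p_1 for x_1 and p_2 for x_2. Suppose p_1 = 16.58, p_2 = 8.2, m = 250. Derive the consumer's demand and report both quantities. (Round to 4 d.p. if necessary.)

MU_x_1/MU_x_2 = (0.75·x_2)/(0.25·x_1); tangency sets this equal to p_1/p_2.
So 0.75·p_2·x_2 = 0.25·p_1·x_1; combined with the budget, a share 0.75 of income goes to x_1.
Demand: x_1*(p_1,p_2,m) = 0.75·m/p_1 and x_2* = 0.25·m/p_2.
At p_1=16.58, p_2=8.2, m=250: x_1* = 0.75·250/16.58 = 11.3088, x_2* = 7.622.

x_1* = 11.3088, x_2* = 7.622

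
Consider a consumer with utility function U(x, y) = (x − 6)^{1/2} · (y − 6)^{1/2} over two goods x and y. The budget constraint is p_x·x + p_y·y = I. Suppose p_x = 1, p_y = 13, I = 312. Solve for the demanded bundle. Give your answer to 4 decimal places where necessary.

x* = 120, y* = 14.7692

Discretionary income = 312 − 6·1 − 6·13 = 228; x* = 6 + 0.5·228/1 = 120; y* = 6 + 0.5·228/13 = 14.7692.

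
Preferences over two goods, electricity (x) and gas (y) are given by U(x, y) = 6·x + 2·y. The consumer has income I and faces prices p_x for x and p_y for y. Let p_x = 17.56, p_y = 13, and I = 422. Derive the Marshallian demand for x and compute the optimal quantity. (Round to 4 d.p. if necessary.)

x* = 24.0319

Linear utility — the consumer picks whichever good has higher MU/price: 6/17.56 = 0.3417 vs 2/13 = 0.1538.
x gives more utility per dollar, so spend all income on x: x* = I/p_x, y* = 0.
Numerically: x* = 24.0319, y* = 0.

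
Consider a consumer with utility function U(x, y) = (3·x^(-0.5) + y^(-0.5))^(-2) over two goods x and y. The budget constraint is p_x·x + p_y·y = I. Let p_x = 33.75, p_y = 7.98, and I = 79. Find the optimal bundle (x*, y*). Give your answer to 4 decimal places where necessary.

x* = 1.8043, y* = 2.2686

MRS = MU_x/MU_y = 3·(y/x)^(1.5). Set equal to p_x/p_y.
Hence y/x = ((1/3)·p_x/p_y)^(1/(1.5)), i.e. raised to the 2/3 power.
With the ratio pinned down, the budget gives x* = I/(p_x + p_y·(y/x)) and y* = (y/x)·x*.
Numerically y/x = 1.257283, so x* = 79/(33.75 + 7.98·1.257283) = 1.8043 and y* = 1.257283·1.8043 = 2.2686.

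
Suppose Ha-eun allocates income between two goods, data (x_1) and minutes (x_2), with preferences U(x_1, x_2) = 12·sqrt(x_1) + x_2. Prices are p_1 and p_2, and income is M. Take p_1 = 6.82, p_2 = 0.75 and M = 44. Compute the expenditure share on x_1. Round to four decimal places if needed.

share on x_1 = 0.0675

Thus x_1* = (6·p_2/p_1)² — independent of M — with the rest of income spent on x_2.
Plugging in: x_1* = (6·0.75/6.82)² = 0.4354, x_2* = 54.7077.
Expenditure on x_1: 6.82·0.4354 = 2.9692; share = 0.0675.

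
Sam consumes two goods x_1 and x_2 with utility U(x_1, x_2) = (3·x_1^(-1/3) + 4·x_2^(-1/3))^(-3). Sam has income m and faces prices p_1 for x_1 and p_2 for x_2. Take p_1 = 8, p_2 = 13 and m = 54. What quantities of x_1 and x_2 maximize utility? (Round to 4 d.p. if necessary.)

x_1* = 2.8114, x_2* = 2.4237

MU_x_1 ∝ 3·x_1^(-4/3), MU_x_2 ∝ 4·x_2^(-4/3), so MRS = (3/4)·(x_2/x_1)^(4/3) = p_1/p_2.
Solve for the ratio: x_2/x_1 = [(4/3)·p_1/p_2]^(0.75).
Substitute x_2 = (x_2/x_1)·x_1 into the budget: x_1* = m/(p_1 + p_2·(x_2/x_1)).
Numerically x_2/x_1 = 0.862113, so x_1* = 54/(8 + 13·0.862113) = 2.8114 and x_2* = 0.862113·2.8114 = 2.4237.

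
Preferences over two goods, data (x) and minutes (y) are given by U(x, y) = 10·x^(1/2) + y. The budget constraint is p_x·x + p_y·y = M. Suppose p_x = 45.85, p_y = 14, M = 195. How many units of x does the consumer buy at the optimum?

x* = 2.3309

Utility is quasi-linear in y; the FOC for x is 5/√x = p_x/p_y.
Thus x* = (5·p_y/p_x)² — independent of M — with the rest of income spent on y.
Plugging in: x* = (5·14/45.85)² = 2.3309.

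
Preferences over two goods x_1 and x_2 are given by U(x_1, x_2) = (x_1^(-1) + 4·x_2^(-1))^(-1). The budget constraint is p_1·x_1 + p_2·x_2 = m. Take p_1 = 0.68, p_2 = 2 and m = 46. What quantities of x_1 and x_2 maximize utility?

x_1* = 15.2703, x_2* = 17.8081

MU_x_1 ∝ x_1^(-2), MU_x_2 ∝ 4·x_2^(-2), so MRS = (1/4)·(x_2/x_1)^(2) = p_1/p_2.
Hence x_2/x_1 = (4·p_1/p_2)^(1/(2)), i.e. raised to the 0.5 power.
With the ratio pinned down, the budget gives x_1* = m/(p_1 + p_2·(x_2/x_1)) and x_2* = (x_2/x_1)·x_1*.
Numerically x_2/x_1 = 1.16619, so x_1* = 46/(0.68 + 2·1.16619) = 15.2703 and x_2* = 1.16619·15.2703 = 17.8081.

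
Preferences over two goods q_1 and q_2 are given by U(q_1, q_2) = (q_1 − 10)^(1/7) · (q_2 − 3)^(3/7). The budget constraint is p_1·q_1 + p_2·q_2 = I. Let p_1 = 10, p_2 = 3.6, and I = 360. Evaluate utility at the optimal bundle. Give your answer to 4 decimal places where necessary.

V = 7.0572

Discretionary income = 360 − 10·10 − 3·3.6 = 249.2; q_1* = 10 + 0.25·249.2/10 = 16.23; q_2* = 3 + 0.75·249.2/3.6 = 54.9167.
Utility at the optimum: U(16.23, 54.9167) = 7.0572.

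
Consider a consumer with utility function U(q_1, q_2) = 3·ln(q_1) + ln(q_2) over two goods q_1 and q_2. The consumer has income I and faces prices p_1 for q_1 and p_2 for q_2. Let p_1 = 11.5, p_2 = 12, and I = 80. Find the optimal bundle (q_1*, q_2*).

The MRS is 3·q_2/q_1. Set MRS = p_1/p_2.
So 3·p_2·q_2 = p_1·q_1; combined with the budget, a share 0.75 of income goes to q_1.
Demand: q_1*(p_1,p_2,I) = 0.75·I/p_1 and q_2* = 0.25·I/p_2.
At p_1=11.5, p_2=12, I=80: q_1* = 0.75·80/11.5 = 5.2174, q_2* = 1.6667.

q_1* = 5.2174, q_2* = 1.6667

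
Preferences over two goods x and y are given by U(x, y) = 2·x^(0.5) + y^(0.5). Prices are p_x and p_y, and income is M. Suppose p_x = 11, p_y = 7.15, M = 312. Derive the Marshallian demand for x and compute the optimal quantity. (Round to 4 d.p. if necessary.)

From the CES first-order condition, 2·(y/x)^(0.5) = p_x/p_y.
Hence y/x = ((1/2)·p_x/p_y)^(1/(0.5)), i.e. raised to the 2 power.
Substitute y = (y/x)·x into the budget: x* = M/(p_x + p_y·(y/x)).
Numerically y/x = 0.591716, so x* = 312/(11 + 7.15·0.591716) = 20.4848.

x* = 20.4848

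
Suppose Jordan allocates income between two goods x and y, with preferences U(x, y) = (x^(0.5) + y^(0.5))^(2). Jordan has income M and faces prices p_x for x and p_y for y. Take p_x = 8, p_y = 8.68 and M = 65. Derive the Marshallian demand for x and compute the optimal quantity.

x* = 4.2281

MRS = MU_x/MU_y = (y/x)^(0.5). Set equal to p_x/p_y.
Solve for the ratio: y/x = [p_x/p_y]^(2).
Substitute y = (y/x)·x into the budget: x* = M/(p_x + p_y·(y/x)).
Numerically y/x = 0.849455, so x* = 65/(8 + 8.68·0.849455) = 4.2281.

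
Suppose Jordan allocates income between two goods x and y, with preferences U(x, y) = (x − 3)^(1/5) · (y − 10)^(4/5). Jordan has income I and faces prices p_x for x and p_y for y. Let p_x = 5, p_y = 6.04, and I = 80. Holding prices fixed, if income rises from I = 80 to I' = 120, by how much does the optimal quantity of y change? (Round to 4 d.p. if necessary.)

This is Cobb-Douglas in (x−3, y−10): tangency gives 0.2·p_y·(y−10) = 0.8·p_x·(x−3).
Substituting into the budget: x* = 3 + 0.2·(I − 3·p_x − 10·p_y)/p_x, and y* = 10 + 0.8·(…)/p_y.
Discretionary income = 80 − 3·5 − 10·6.04 = 4.6; y* = 10 + 0.8·4.6/6.04 = 10.6093.
At I' = 120: y* = 15.9073. Change: 15.9073 − 10.6093 = 5.298.

Δy* = 5.298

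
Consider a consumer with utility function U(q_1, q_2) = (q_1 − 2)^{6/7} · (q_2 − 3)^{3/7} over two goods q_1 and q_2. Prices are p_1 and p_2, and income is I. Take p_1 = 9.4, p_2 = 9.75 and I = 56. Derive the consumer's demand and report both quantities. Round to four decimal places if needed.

This is Cobb-Douglas in (q_1−2, q_2−3): tangency gives 6/7·p_2·(q_2−3) = 3/7·p_1·(q_1−2).
After buying the subsistence bundle (2, 3), a share 2/3 of the remaining income goes to q_1: q_1* = 2 + 2/3·(I − 2p_1 − 3p_2)/p_1.
Discretionary income = 56 − 2·9.4 − 3·9.75 = 7.95; q_1* = 2 + 2/3·7.95/9.4 = 2.5638; q_2* = 3 + 1/3·7.95/9.75 = 3.2718.

q_1* = 2.5638, q_2* = 3.2718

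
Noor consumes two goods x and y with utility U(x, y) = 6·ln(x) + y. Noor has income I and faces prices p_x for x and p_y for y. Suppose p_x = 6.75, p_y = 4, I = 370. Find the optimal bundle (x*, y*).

x* = 3.5556, y* = 86.5

Set MRS = p_x/p_y: (6/x)/1 = p_x/p_y.
So x*(p_x,p_y) = 6·p_y/p_x, independent of income; and y* = (I − 6·p_y)/p_y.
At the given prices: x* = 6·4/6.75 = 3.5556, and y* = 86.5.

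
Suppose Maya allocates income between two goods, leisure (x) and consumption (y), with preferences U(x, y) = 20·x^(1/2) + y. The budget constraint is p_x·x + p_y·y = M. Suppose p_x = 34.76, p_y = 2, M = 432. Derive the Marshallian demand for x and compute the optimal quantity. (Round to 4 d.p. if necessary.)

Set MRS = p_x/p_y: 10·x^(−1/2) = p_x/p_y.
Solve: √x = 10·p_y/p_x, so x*(p_x,p_y) = (10·p_y/p_x)², and y* = (M − p_x·x*)/p_y.
Plugging in: x* = (10·2/34.76)² = 0.3311.

x* = 0.3311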